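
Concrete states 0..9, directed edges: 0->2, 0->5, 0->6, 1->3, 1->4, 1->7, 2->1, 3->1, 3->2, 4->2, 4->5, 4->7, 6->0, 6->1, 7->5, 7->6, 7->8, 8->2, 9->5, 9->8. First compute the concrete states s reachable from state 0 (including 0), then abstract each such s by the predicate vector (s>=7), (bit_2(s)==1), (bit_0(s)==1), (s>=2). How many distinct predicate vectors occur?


BFS from 0:
Concrete reachable: {0, 1, 2, 3, 4, 5, 6, 7, 8}
Abstract via predicates (s>=7), (bit_2(s)==1), (bit_0(s)==1), (s>=2):
  (0,0,0,0) <- {0}
  (0,0,0,1) <- {2}
  (0,0,1,0) <- {1}
  (0,0,1,1) <- {3}
  (0,1,0,1) <- {4, 6}
  (0,1,1,1) <- {5}
  (1,0,0,1) <- {8}
  (1,1,1,1) <- {7}
Distinct abstract states = 8

8


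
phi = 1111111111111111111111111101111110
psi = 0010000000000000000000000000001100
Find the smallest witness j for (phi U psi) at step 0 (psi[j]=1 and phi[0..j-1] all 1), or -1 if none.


(phi U psi) at 0: need smallest j with psi[j]=1 and phi[i]=1 for all i in [0,j).
Scan from step 0:
  step 0: phi=1, psi=0 -> continue
  step 1: phi=1, psi=0 -> continue
  step 2: psi=1 and phi held for [0,2) -> witness found
Witness step = 2

2


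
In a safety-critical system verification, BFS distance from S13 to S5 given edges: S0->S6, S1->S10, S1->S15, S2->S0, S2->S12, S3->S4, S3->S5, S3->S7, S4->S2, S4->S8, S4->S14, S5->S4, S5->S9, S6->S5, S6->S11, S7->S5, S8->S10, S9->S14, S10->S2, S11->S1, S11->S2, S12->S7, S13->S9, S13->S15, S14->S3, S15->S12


BFS layer-by-layer from S13:
  dist 0: {S13}
  dist 1: {S9, S15}
  dist 2: {S12, S14}
  dist 3: {S3, S7}
  dist 4: {S4, S5}
  -> S5 reached at distance 4
Shortest path length = 4

4


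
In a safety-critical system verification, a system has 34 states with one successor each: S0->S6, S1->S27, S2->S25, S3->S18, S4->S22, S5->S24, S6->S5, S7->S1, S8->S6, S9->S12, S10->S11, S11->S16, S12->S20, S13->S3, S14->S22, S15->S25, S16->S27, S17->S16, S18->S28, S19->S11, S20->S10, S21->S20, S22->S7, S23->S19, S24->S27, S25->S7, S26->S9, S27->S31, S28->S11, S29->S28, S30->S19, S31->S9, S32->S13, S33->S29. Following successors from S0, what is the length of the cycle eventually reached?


Trace from S0 until a state repeats:
  S0 -> S6 -> S5 -> S24 -> S27 -> S31 -> S9 -> S12 -> S20 -> S10 -> S11 -> S16 -> S27
S27 first seen at step 4, revisited at step 12.
Cycle length = 12 - 4 = 8

8


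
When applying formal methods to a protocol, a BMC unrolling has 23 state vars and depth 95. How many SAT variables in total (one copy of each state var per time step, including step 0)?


BMC unrolls to depth k, creating one copy of each state var for steps 0..k.
Step count = 95 + 1 = 96 (steps 0 through 95)
Vars per step = 23
Total = 23 * 96 = 2208

2208


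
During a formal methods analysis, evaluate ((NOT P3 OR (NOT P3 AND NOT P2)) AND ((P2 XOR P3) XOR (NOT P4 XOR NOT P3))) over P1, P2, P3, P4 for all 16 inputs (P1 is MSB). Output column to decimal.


Formula: ((NOT P3 OR (NOT P3 AND NOT P2)) AND ((P2 XOR P3) XOR (NOT P4 XOR NOT P3))) over P1, P2, P3, P4 (16 rows)
Evaluate each row (bits = P1,P2,P3,P4, MSB first):
  row 0 [0000]: ((NOT 0 OR (NOT 0 AND NOT 0)) AND ((0 XOR 0) XOR (NOT 0 XOR NOT 0))) -> 0
  row 1 [0001]: ((NOT 0 OR (NOT 0 AND NOT 0)) AND ((0 XOR 0) XOR (NOT 1 XOR NOT 0))) -> 1
  row 2 [0010]: ((NOT 1 OR (NOT 1 AND NOT 0)) AND ((0 XOR 1) XOR (NOT 0 XOR NOT 1))) -> 0
  row 3 [0011]: ((NOT 1 OR (NOT 1 AND NOT 0)) AND ((0 XOR 1) XOR (NOT 1 XOR NOT 1))) -> 0
  row 4 [0100]: ((NOT 0 OR (NOT 0 AND NOT 1)) AND ((1 XOR 0) XOR (NOT 0 XOR NOT 0))) -> 1
  row 5 [0101]: ((NOT 0 OR (NOT 0 AND NOT 1)) AND ((1 XOR 0) XOR (NOT 1 XOR NOT 0))) -> 0
  row 6 [0110]: ((NOT 1 OR (NOT 1 AND NOT 1)) AND ((1 XOR 1) XOR (NOT 0 XOR NOT 1))) -> 0
  row 7 [0111]: ((NOT 1 OR (NOT 1 AND NOT 1)) AND ((1 XOR 1) XOR (NOT 1 XOR NOT 1))) -> 0
  row 8 [1000]: ((NOT 0 OR (NOT 0 AND NOT 0)) AND ((0 XOR 0) XOR (NOT 0 XOR NOT 0))) -> 0
  row 9 [1001]: ((NOT 0 OR (NOT 0 AND NOT 0)) AND ((0 XOR 0) XOR (NOT 1 XOR NOT 0))) -> 1
  row 10 [1010]: ((NOT 1 OR (NOT 1 AND NOT 0)) AND ((0 XOR 1) XOR (NOT 0 XOR NOT 1))) -> 0
  row 11 [1011]: ((NOT 1 OR (NOT 1 AND NOT 0)) AND ((0 XOR 1) XOR (NOT 1 XOR NOT 1))) -> 0
  row 12 [1100]: ((NOT 0 OR (NOT 0 AND NOT 1)) AND ((1 XOR 0) XOR (NOT 0 XOR NOT 0))) -> 1
  row 13 [1101]: ((NOT 0 OR (NOT 0 AND NOT 1)) AND ((1 XOR 0) XOR (NOT 1 XOR NOT 0))) -> 0
  row 14 [1110]: ((NOT 1 OR (NOT 1 AND NOT 1)) AND ((1 XOR 1) XOR (NOT 0 XOR NOT 1))) -> 0
  row 15 [1111]: ((NOT 1 OR (NOT 1 AND NOT 1)) AND ((1 XOR 1) XOR (NOT 1 XOR NOT 1))) -> 0
Full result column, 4 rows per line (P1,P2 fixed per line; P3,P4 runs 00..11 left to right):
  rows 0-3 [P1,P2=00]: 0100  = hex 4
  rows 4-7 [P1,P2=01]: 1000  = hex 8
  rows 8-11 [P1,P2=10]: 0100  = hex 4
  rows 12-15 [P1,P2=11]: 1000  = hex 8
Output column (row 0 .. row 15) = 0100100001001000
Output column grouped in 4s = 0100 1000 0100 1000 = 0x4848
Convert to decimal digit by digit (value = value*16 + digit):
  4 -> 4
  4*16 + 8 = 72
  72*16 + 4 = 1156
  1156*16 + 8 = 18504
Decimal = 18504

18504


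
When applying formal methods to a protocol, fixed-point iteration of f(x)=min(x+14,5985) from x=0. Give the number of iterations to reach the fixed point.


Step 1: x=0, cap=5985, increment=14
Step 2: x grows by 14 each step until capped at 5985; fixed point is x=5985
Step 3: iterations = ceil(5985/14) = 428

428


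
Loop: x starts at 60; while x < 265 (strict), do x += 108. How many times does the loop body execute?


Step 1: x goes from 60 toward 265 by 108; the body runs while x<265, so iterations = ceil((bound-start)/step)
Step 2: Distance=205
Step 3: ceil(205/108)=2

2


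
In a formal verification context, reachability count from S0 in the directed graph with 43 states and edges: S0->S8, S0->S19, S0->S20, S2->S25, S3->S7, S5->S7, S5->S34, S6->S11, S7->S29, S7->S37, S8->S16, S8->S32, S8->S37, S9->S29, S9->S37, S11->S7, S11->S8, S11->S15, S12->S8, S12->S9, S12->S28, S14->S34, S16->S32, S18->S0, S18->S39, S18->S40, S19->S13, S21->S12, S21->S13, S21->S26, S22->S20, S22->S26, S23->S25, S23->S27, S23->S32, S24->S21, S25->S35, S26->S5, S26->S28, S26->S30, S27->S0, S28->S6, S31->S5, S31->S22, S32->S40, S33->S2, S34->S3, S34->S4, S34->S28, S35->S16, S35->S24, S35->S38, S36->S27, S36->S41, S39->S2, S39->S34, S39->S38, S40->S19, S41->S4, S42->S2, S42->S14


BFS from S0:
  layer 0: {S0}
  layer 1: {S8, S19, S20}
  layer 2: {S13, S16, S32, S37}
  layer 3: {S40}
Reachable set: {S0, S8, S13, S16, S19, S20, S32, S37, S40}
Count = 9

9


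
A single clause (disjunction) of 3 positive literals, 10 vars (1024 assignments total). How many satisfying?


Step 1: Total=2^10=1024
Step 2: Unsat when all 3 false: 2^7=128
Step 3: Sat=1024-128=896

896


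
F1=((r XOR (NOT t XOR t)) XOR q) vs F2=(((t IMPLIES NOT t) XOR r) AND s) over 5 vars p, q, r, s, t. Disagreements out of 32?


F1 = ((r XOR (NOT t XOR t)) XOR q)
F2 = (((t IMPLIES NOT t) XOR r) AND s)
Evaluate both on each of 32 rows (bits = p,q,r,s,t):
  row 0 [00000]: F1=1 F2=0 (differ) -> 1
  row 1 [00001]: F1=1 F2=0 (differ) -> 1
  row 2 [00010]: F1=1 F2=1 -> 0
  row 3 [00011]: F1=1 F2=0 (differ) -> 1
  row 4 [00100]: F1=0 F2=0 -> 0
  row 5 [00101]: F1=0 F2=0 -> 0
  row 6 [00110]: F1=0 F2=0 -> 0
  row 7 [00111]: F1=0 F2=1 (differ) -> 1
  row 8 [01000]: F1=0 F2=0 -> 0
  row 9 [01001]: F1=0 F2=0 -> 0
  row 10 [01010]: F1=0 F2=1 (differ) -> 1
  row 11 [01011]: F1=0 F2=0 -> 0
  row 12 [01100]: F1=1 F2=0 (differ) -> 1
  row 13 [01101]: F1=1 F2=0 (differ) -> 1
  row 14 [01110]: F1=1 F2=0 (differ) -> 1
  row 15 [01111]: F1=1 F2=1 -> 0
  row 16 [10000]: F1=1 F2=0 (differ) -> 1
  row 17 [10001]: F1=1 F2=0 (differ) -> 1
  row 18 [10010]: F1=1 F2=1 -> 0
  row 19 [10011]: F1=1 F2=0 (differ) -> 1
  row 20 [10100]: F1=0 F2=0 -> 0
  row 21 [10101]: F1=0 F2=0 -> 0
  row 22 [10110]: F1=0 F2=0 -> 0
  row 23 [10111]: F1=0 F2=1 (differ) -> 1
  row 24 [11000]: F1=0 F2=0 -> 0
  row 25 [11001]: F1=0 F2=0 -> 0
  row 26 [11010]: F1=0 F2=1 (differ) -> 1
  row 27 [11011]: F1=0 F2=0 -> 0
  row 28 [11100]: F1=1 F2=0 (differ) -> 1
  row 29 [11101]: F1=1 F2=0 (differ) -> 1
  row 30 [11110]: F1=1 F2=0 (differ) -> 1
  row 31 [11111]: F1=1 F2=1 -> 0
Full result column, 8 rows per line (p,q fixed per line; r,s,t runs 000..111 left to right):
  rows 0-7 [p,q=00]: 11010001  (ones: 4)
  rows 8-15 [p,q=01]: 00101110  (ones: 4)
  rows 16-23 [p,q=10]: 11010001  (ones: 4)
  rows 24-31 [p,q=11]: 00101110  (ones: 4)
Disagreements = 4+4+4+4 = 16

16


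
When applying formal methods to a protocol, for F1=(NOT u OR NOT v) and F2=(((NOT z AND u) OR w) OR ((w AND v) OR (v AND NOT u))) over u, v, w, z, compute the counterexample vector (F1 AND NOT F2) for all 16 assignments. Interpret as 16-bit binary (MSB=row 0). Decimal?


F1 = (NOT u OR NOT v)
F2 = (((NOT z AND u) OR w) OR ((w AND v) OR (v AND NOT u)))
Counterexample to F1=>F2 is where F1=1 and F2=0.
Evaluate each row (bits = u,v,w,z, MSB first):
  row 0 [0000]: F1=1 F2=0 -> F1&~F2 -> 1
  row 1 [0001]: F1=1 F2=0 -> F1&~F2 -> 1
  row 2 [0010]: F1=1 F2=1 -> F1&~F2 -> 0
  row 3 [0011]: F1=1 F2=1 -> F1&~F2 -> 0
  row 4 [0100]: F1=1 F2=1 -> F1&~F2 -> 0
  row 5 [0101]: F1=1 F2=1 -> F1&~F2 -> 0
  row 6 [0110]: F1=1 F2=1 -> F1&~F2 -> 0
  row 7 [0111]: F1=1 F2=1 -> F1&~F2 -> 0
  row 8 [1000]: F1=1 F2=1 -> F1&~F2 -> 0
  row 9 [1001]: F1=1 F2=0 -> F1&~F2 -> 1
  row 10 [1010]: F1=1 F2=1 -> F1&~F2 -> 0
  row 11 [1011]: F1=1 F2=1 -> F1&~F2 -> 0
  row 12 [1100]: F1=0 F2=1 -> F1&~F2 -> 0
  row 13 [1101]: F1=0 F2=0 -> F1&~F2 -> 0
  row 14 [1110]: F1=0 F2=1 -> F1&~F2 -> 0
  row 15 [1111]: F1=0 F2=1 -> F1&~F2 -> 0
Full result column, 4 rows per line (u,v fixed per line; w,z runs 00..11 left to right):
  rows 0-3 [u,v=00]: 1100  = hex C
  rows 4-7 [u,v=01]: 0000  = hex 0
  rows 8-11 [u,v=10]: 0100  = hex 4
  rows 12-15 [u,v=11]: 0000  = hex 0
Counterexample vector (row 0 .. row 15) = 1100000001000000
Output column grouped in 4s = 1100 0000 0100 0000 = 0xC040
Convert to decimal digit by digit (value = value*16 + digit):
  C -> 12
  12*16 + 0 = 192
  192*16 + 4 = 3076
  3076*16 + 0 = 49216
Decimal = 49216

49216


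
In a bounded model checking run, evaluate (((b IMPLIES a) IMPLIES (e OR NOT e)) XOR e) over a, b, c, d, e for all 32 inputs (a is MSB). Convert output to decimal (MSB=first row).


Formula: (((b IMPLIES a) IMPLIES (e OR NOT e)) XOR e) over a, b, c, d, e (32 rows)
Evaluate each row (bits = a,b,c,d,e, MSB first):
  row 0 [00000]: (((0 IMPLIES 0) IMPLIES (0 OR NOT 0)) XOR 0) -> 1
  row 1 [00001]: (((0 IMPLIES 0) IMPLIES (1 OR NOT 1)) XOR 1) -> 0
  row 2 [00010]: (((0 IMPLIES 0) IMPLIES (0 OR NOT 0)) XOR 0) -> 1
  row 3 [00011]: (((0 IMPLIES 0) IMPLIES (1 OR NOT 1)) XOR 1) -> 0
  row 4 [00100]: (((0 IMPLIES 0) IMPLIES (0 OR NOT 0)) XOR 0) -> 1
  row 5 [00101]: (((0 IMPLIES 0) IMPLIES (1 OR NOT 1)) XOR 1) -> 0
  row 6 [00110]: (((0 IMPLIES 0) IMPLIES (0 OR NOT 0)) XOR 0) -> 1
  row 7 [00111]: (((0 IMPLIES 0) IMPLIES (1 OR NOT 1)) XOR 1) -> 0
  row 8 [01000]: (((1 IMPLIES 0) IMPLIES (0 OR NOT 0)) XOR 0) -> 1
  row 9 [01001]: (((1 IMPLIES 0) IMPLIES (1 OR NOT 1)) XOR 1) -> 0
  row 10 [01010]: (((1 IMPLIES 0) IMPLIES (0 OR NOT 0)) XOR 0) -> 1
  row 11 [01011]: (((1 IMPLIES 0) IMPLIES (1 OR NOT 1)) XOR 1) -> 0
  row 12 [01100]: (((1 IMPLIES 0) IMPLIES (0 OR NOT 0)) XOR 0) -> 1
  row 13 [01101]: (((1 IMPLIES 0) IMPLIES (1 OR NOT 1)) XOR 1) -> 0
  row 14 [01110]: (((1 IMPLIES 0) IMPLIES (0 OR NOT 0)) XOR 0) -> 1
  row 15 [01111]: (((1 IMPLIES 0) IMPLIES (1 OR NOT 1)) XOR 1) -> 0
  row 16 [10000]: (((0 IMPLIES 1) IMPLIES (0 OR NOT 0)) XOR 0) -> 1
  row 17 [10001]: (((0 IMPLIES 1) IMPLIES (1 OR NOT 1)) XOR 1) -> 0
  row 18 [10010]: (((0 IMPLIES 1) IMPLIES (0 OR NOT 0)) XOR 0) -> 1
  row 19 [10011]: (((0 IMPLIES 1) IMPLIES (1 OR NOT 1)) XOR 1) -> 0
  row 20 [10100]: (((0 IMPLIES 1) IMPLIES (0 OR NOT 0)) XOR 0) -> 1
  row 21 [10101]: (((0 IMPLIES 1) IMPLIES (1 OR NOT 1)) XOR 1) -> 0
  row 22 [10110]: (((0 IMPLIES 1) IMPLIES (0 OR NOT 0)) XOR 0) -> 1
  row 23 [10111]: (((0 IMPLIES 1) IMPLIES (1 OR NOT 1)) XOR 1) -> 0
  row 24 [11000]: (((1 IMPLIES 1) IMPLIES (0 OR NOT 0)) XOR 0) -> 1
  row 25 [11001]: (((1 IMPLIES 1) IMPLIES (1 OR NOT 1)) XOR 1) -> 0
  row 26 [11010]: (((1 IMPLIES 1) IMPLIES (0 OR NOT 0)) XOR 0) -> 1
  row 27 [11011]: (((1 IMPLIES 1) IMPLIES (1 OR NOT 1)) XOR 1) -> 0
  row 28 [11100]: (((1 IMPLIES 1) IMPLIES (0 OR NOT 0)) XOR 0) -> 1
  row 29 [11101]: (((1 IMPLIES 1) IMPLIES (1 OR NOT 1)) XOR 1) -> 0
  row 30 [11110]: (((1 IMPLIES 1) IMPLIES (0 OR NOT 0)) XOR 0) -> 1
  row 31 [11111]: (((1 IMPLIES 1) IMPLIES (1 OR NOT 1)) XOR 1) -> 0
Full result column, 4 rows per line (a,b,c fixed per line; d,e runs 00..11 left to right):
  rows 0-3 [a,b,c=000]: 1010  = hex A
  rows 4-7 [a,b,c=001]: 1010  = hex A
  rows 8-11 [a,b,c=010]: 1010  = hex A
  rows 12-15 [a,b,c=011]: 1010  = hex A
  rows 16-19 [a,b,c=100]: 1010  = hex A
  rows 20-23 [a,b,c=101]: 1010  = hex A
  rows 24-27 [a,b,c=110]: 1010  = hex A
  rows 28-31 [a,b,c=111]: 1010  = hex A
Output column (row 0 .. row 31) = 10101010101010101010101010101010
Output column grouped in 4s = 1010 1010 1010 1010 1010 1010 1010 1010 = 0xAAAAAAAA
Convert to decimal digit by digit (value = value*16 + digit):
  A -> 10
  10*16 + 10 (A) = 170
  170*16 + 10 (A) = 2730
  2730*16 + 10 (A) = 43690
  43690*16 + 10 (A) = 699050
  699050*16 + 10 (A) = 11184810
  11184810*16 + 10 (A) = 178956970
  178956970*16 + 10 (A) = 2863311530
Decimal = 2863311530

2863311530


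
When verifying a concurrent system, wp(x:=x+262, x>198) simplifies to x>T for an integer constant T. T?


Formula: wp(x:=E, P) = P[E/x] (substitute E for x in postcondition)
Step 1: Postcondition: x>198
Step 2: Substitute x+262 for x: x+262>198
Step 3: Solve for x: x > 198-262 = -64

-64


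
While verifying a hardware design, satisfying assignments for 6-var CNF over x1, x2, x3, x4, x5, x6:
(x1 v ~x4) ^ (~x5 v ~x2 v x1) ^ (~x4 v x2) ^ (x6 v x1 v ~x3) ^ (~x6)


CNF with 5 clauses over 6 vars (64 assignments).
An assignment satisfies CNF iff every clause has >=1 true literal.
Check each row (bits = x1,x2,x3,x4,x5,x6; clause T/F shown):
  row 0 [000000]: clauses=TTTTT -> 1
  row 1 [000001]: clauses=TTTTF -> 0
  row 2 [000010]: clauses=TTTTT -> 1
  row 3 [000011]: clauses=TTTTF -> 0
  row 4 [000100]: clauses=FTFTT -> 0
  (every remaining row is evaluated the same way; all 64 results are listed next)
Full result column, 8 rows per line (x1,x2,x3 fixed per line; x4,x5,x6 runs 000..111 left to right):
  rows 0-7 [x1,x2,x3=000]: 10100000  (ones: 2)
  rows 8-15 [x1,x2,x3=001]: 00000000  (ones: 0)
  rows 16-23 [x1,x2,x3=010]: 10000000  (ones: 1)
  rows 24-31 [x1,x2,x3=011]: 00000000  (ones: 0)
  rows 32-39 [x1,x2,x3=100]: 10100000  (ones: 2)
  rows 40-47 [x1,x2,x3=101]: 10100000  (ones: 2)
  rows 48-55 [x1,x2,x3=110]: 10101010  (ones: 4)
  rows 56-63 [x1,x2,x3=111]: 10101010  (ones: 4)
Satisfying assignments = 2+0+1+0+2+2+4+4 = 15

15


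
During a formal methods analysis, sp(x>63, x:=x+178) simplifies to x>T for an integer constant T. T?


Formula: sp(P, x:=E) = exists old_x. (x = E[old_x/x]) AND P[old_x/x] (old_x is the value of x before the assignment; eliminate old_x by solving x = E[old_x/x] for old_x)
Step 1: Precondition P: x>63, i.e. old_x > 63
Step 2: Assignment gives x = old_x + 178, so old_x = x - 178
Step 3: Substitute into P: x - 178 > 63
Step 4: Simplify: x > 63+178 = 241

241


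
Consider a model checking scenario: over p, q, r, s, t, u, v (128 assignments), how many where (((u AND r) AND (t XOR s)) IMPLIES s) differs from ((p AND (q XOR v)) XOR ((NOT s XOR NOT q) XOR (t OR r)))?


F1 = (((u AND r) AND (t XOR s)) IMPLIES s)
F2 = ((p AND (q XOR v)) XOR ((NOT s XOR NOT q) XOR (t OR r)))
Evaluate both on each of 128 rows (bits = p,q,r,s,t,u,v):
  row 0 [0000000]: F1=1 F2=0 (differ) -> 1
  row 1 [0000001]: F1=1 F2=0 (differ) -> 1
  row 2 [0000010]: F1=1 F2=0 (differ) -> 1
  row 3 [0000011]: F1=1 F2=0 (differ) -> 1
  row 4 [0000100]: F1=1 F2=1 -> 0
  (every remaining row is evaluated the same way; all 128 results are listed next)
Full result column, 8 rows per line (p,q,r,s fixed per line; t,u,v runs 000..111 left to right):
  rows 0-7 [p,q,r,s=0000]: 11110000  (ones: 4)
  rows 8-15 [p,q,r,s=0001]: 00001111  (ones: 4)
  rows 16-23 [p,q,r,s=0010]: 00000011  (ones: 2)
  rows 24-31 [p,q,r,s=0011]: 11111111  (ones: 8)
  rows 32-39 [p,q,r,s=0100]: 00001111  (ones: 4)
  rows 40-47 [p,q,r,s=0101]: 11110000  (ones: 4)
  rows 48-55 [p,q,r,s=0110]: 11111100  (ones: 6)
  rows 56-63 [p,q,r,s=0111]: 00000000  (ones: 0)
  rows 64-71 [p,q,r,s=1000]: 10100101  (ones: 4)
  rows 72-79 [p,q,r,s=1001]: 01011010  (ones: 4)
  rows 80-87 [p,q,r,s=1010]: 01010110  (ones: 4)
  rows 88-95 [p,q,r,s=1011]: 10101010  (ones: 4)
  rows 96-103 [p,q,r,s=1100]: 10100101  (ones: 4)
  rows 104-111 [p,q,r,s=1101]: 01011010  (ones: 4)
  rows 112-119 [p,q,r,s=1110]: 01010110  (ones: 4)
  rows 120-127 [p,q,r,s=1111]: 10101010  (ones: 4)
Disagreements = 4+4+2+8+4+4+6+0+4+4+4+4+4+4+4+4 = 64

64


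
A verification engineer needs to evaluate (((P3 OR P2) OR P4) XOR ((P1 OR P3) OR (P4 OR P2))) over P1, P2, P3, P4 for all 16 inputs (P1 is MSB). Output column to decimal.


Formula: (((P3 OR P2) OR P4) XOR ((P1 OR P3) OR (P4 OR P2))) over P1, P2, P3, P4 (16 rows)
Evaluate each row (bits = P1,P2,P3,P4, MSB first):
  row 0 [0000]: (((0 OR 0) OR 0) XOR ((0 OR 0) OR (0 OR 0))) -> 0
  row 1 [0001]: (((0 OR 0) OR 1) XOR ((0 OR 0) OR (1 OR 0))) -> 0
  row 2 [0010]: (((1 OR 0) OR 0) XOR ((0 OR 1) OR (0 OR 0))) -> 0
  row 3 [0011]: (((1 OR 0) OR 1) XOR ((0 OR 1) OR (1 OR 0))) -> 0
  row 4 [0100]: (((0 OR 1) OR 0) XOR ((0 OR 0) OR (0 OR 1))) -> 0
  row 5 [0101]: (((0 OR 1) OR 1) XOR ((0 OR 0) OR (1 OR 1))) -> 0
  row 6 [0110]: (((1 OR 1) OR 0) XOR ((0 OR 1) OR (0 OR 1))) -> 0
  row 7 [0111]: (((1 OR 1) OR 1) XOR ((0 OR 1) OR (1 OR 1))) -> 0
  row 8 [1000]: (((0 OR 0) OR 0) XOR ((1 OR 0) OR (0 OR 0))) -> 1
  row 9 [1001]: (((0 OR 0) OR 1) XOR ((1 OR 0) OR (1 OR 0))) -> 0
  row 10 [1010]: (((1 OR 0) OR 0) XOR ((1 OR 1) OR (0 OR 0))) -> 0
  row 11 [1011]: (((1 OR 0) OR 1) XOR ((1 OR 1) OR (1 OR 0))) -> 0
  row 12 [1100]: (((0 OR 1) OR 0) XOR ((1 OR 0) OR (0 OR 1))) -> 0
  row 13 [1101]: (((0 OR 1) OR 1) XOR ((1 OR 0) OR (1 OR 1))) -> 0
  row 14 [1110]: (((1 OR 1) OR 0) XOR ((1 OR 1) OR (0 OR 1))) -> 0
  row 15 [1111]: (((1 OR 1) OR 1) XOR ((1 OR 1) OR (1 OR 1))) -> 0
Full result column, 4 rows per line (P1,P2 fixed per line; P3,P4 runs 00..11 left to right):
  rows 0-3 [P1,P2=00]: 0000  = hex 0
  rows 4-7 [P1,P2=01]: 0000  = hex 0
  rows 8-11 [P1,P2=10]: 1000  = hex 8
  rows 12-15 [P1,P2=11]: 0000  = hex 0
Output column (row 0 .. row 15) = 0000000010000000
Output column grouped in 4s = 0000 0000 1000 0000 = 0x0080
Convert to decimal digit by digit (value = value*16 + digit):
  0 -> 0
  0*16 + 0 = 0
  0*16 + 8 = 8
  8*16 + 0 = 128
Decimal = 128

128


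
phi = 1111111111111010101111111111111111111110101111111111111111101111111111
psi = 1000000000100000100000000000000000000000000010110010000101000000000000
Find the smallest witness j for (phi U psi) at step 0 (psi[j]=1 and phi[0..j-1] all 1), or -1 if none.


(phi U psi) at 0: need smallest j with psi[j]=1 and phi[i]=1 for all i in [0,j).
Scan from step 0:
  step 0: psi=1 and phi held for [0,0) -> witness found
Witness step = 0

0


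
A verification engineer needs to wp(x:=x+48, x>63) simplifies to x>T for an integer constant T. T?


Formula: wp(x:=E, P) = P[E/x] (substitute E for x in postcondition)
Step 1: Postcondition: x>63
Step 2: Substitute x+48 for x: x+48>63
Step 3: Solve for x: x > 63-48 = 15

15


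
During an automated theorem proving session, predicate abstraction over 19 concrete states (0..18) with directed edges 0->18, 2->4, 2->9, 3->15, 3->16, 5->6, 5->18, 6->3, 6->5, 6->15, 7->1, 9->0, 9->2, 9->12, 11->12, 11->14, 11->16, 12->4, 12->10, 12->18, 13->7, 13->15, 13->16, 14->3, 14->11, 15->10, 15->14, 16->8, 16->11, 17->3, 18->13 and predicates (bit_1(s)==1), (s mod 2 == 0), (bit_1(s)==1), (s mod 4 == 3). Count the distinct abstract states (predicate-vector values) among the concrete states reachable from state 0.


BFS from 0:
Concrete reachable: {0, 1, 3, 4, 7, 8, 10, 11, 12, 13, 14, 15, 16, 18}
Abstract via predicates (bit_1(s)==1), (s mod 2 == 0), (bit_1(s)==1), (s mod 4 == 3):
  (0,0,0,0) <- {1, 13}
  (0,1,0,0) <- {0, 4, 8, 12, 16}
  (1,0,1,1) <- {3, 7, 11, 15}
  (1,1,1,0) <- {10, 14, 18}
Distinct abstract states = 4

4


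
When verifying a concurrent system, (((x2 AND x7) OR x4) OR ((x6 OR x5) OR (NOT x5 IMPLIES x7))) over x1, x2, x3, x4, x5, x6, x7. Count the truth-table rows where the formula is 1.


Formula: (((x2 AND x7) OR x4) OR ((x6 OR x5) OR (NOT x5 IMPLIES x7))) over 7 vars (128 rows)
Evaluate each row (x1, x2, x3, x4, x5, x6, x7 as bits, MSB first):
  row 0 [0000000]: (((0 AND 0) OR 0) OR ((0 OR 0) OR (NOT 0 IMPLIES 0))) -> 0
  row 1 [0000001]: (((0 AND 1) OR 0) OR ((0 OR 0) OR (NOT 0 IMPLIES 1))) -> 1
  row 2 [0000010]: (((0 AND 0) OR 0) OR ((1 OR 0) OR (NOT 0 IMPLIES 0))) -> 1
  row 3 [0000011]: (((0 AND 1) OR 0) OR ((1 OR 0) OR (NOT 0 IMPLIES 1))) -> 1
  row 4 [0000100]: (((0 AND 0) OR 0) OR ((0 OR 1) OR (NOT 1 IMPLIES 0))) -> 1
  (every remaining row is evaluated the same way; all 128 results are listed next)
Full result column, 8 rows per line (x1,x2,x3,x4 fixed per line; x5,x6,x7 runs 000..111 left to right):
  rows 0-7 [x1,x2,x3,x4=0000]: 01111111  (ones: 7)
  rows 8-15 [x1,x2,x3,x4=0001]: 11111111  (ones: 8)
  rows 16-23 [x1,x2,x3,x4=0010]: 01111111  (ones: 7)
  rows 24-31 [x1,x2,x3,x4=0011]: 11111111  (ones: 8)
  rows 32-39 [x1,x2,x3,x4=0100]: 01111111  (ones: 7)
  rows 40-47 [x1,x2,x3,x4=0101]: 11111111  (ones: 8)
  rows 48-55 [x1,x2,x3,x4=0110]: 01111111  (ones: 7)
  rows 56-63 [x1,x2,x3,x4=0111]: 11111111  (ones: 8)
  rows 64-71 [x1,x2,x3,x4=1000]: 01111111  (ones: 7)
  rows 72-79 [x1,x2,x3,x4=1001]: 11111111  (ones: 8)
  rows 80-87 [x1,x2,x3,x4=1010]: 01111111  (ones: 7)
  rows 88-95 [x1,x2,x3,x4=1011]: 11111111  (ones: 8)
  rows 96-103 [x1,x2,x3,x4=1100]: 01111111  (ones: 7)
  rows 104-111 [x1,x2,x3,x4=1101]: 11111111  (ones: 8)
  rows 112-119 [x1,x2,x3,x4=1110]: 01111111  (ones: 7)
  rows 120-127 [x1,x2,x3,x4=1111]: 11111111  (ones: 8)
Count of 1-rows = 7+8+7+8+7+8+7+8+7+8+7+8+7+8+7+8 = 120

120


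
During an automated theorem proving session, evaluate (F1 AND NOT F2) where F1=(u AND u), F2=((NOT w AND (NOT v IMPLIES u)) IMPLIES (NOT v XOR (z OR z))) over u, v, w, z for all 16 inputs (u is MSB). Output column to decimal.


F1 = (u AND u)
F2 = ((NOT w AND (NOT v IMPLIES u)) IMPLIES (NOT v XOR (z OR z)))
Counterexample to F1=>F2 is where F1=1 and F2=0.
Evaluate each row (bits = u,v,w,z, MSB first):
  row 0 [0000]: F1=0 F2=1 -> F1&~F2 -> 0
  row 1 [0001]: F1=0 F2=1 -> F1&~F2 -> 0
  row 2 [0010]: F1=0 F2=1 -> F1&~F2 -> 0
  row 3 [0011]: F1=0 F2=1 -> F1&~F2 -> 0
  row 4 [0100]: F1=0 F2=0 -> F1&~F2 -> 0
  row 5 [0101]: F1=0 F2=1 -> F1&~F2 -> 0
  row 6 [0110]: F1=0 F2=1 -> F1&~F2 -> 0
  row 7 [0111]: F1=0 F2=1 -> F1&~F2 -> 0
  row 8 [1000]: F1=1 F2=1 -> F1&~F2 -> 0
  row 9 [1001]: F1=1 F2=0 -> F1&~F2 -> 1
  row 10 [1010]: F1=1 F2=1 -> F1&~F2 -> 0
  row 11 [1011]: F1=1 F2=1 -> F1&~F2 -> 0
  row 12 [1100]: F1=1 F2=0 -> F1&~F2 -> 1
  row 13 [1101]: F1=1 F2=1 -> F1&~F2 -> 0
  row 14 [1110]: F1=1 F2=1 -> F1&~F2 -> 0
  row 15 [1111]: F1=1 F2=1 -> F1&~F2 -> 0
Full result column, 4 rows per line (u,v fixed per line; w,z runs 00..11 left to right):
  rows 0-3 [u,v=00]: 0000  = hex 0
  rows 4-7 [u,v=01]: 0000  = hex 0
  rows 8-11 [u,v=10]: 0100  = hex 4
  rows 12-15 [u,v=11]: 1000  = hex 8
Counterexample vector (row 0 .. row 15) = 0000000001001000
Output column grouped in 4s = 0000 0000 0100 1000 = 0x0048
Convert to decimal digit by digit (value = value*16 + digit):
  0 -> 0
  0*16 + 0 = 0
  0*16 + 4 = 4
  4*16 + 8 = 72
Decimal = 72

72


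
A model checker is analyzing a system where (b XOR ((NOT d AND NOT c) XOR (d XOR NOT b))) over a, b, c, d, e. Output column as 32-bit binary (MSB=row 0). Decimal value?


Formula: (b XOR ((NOT d AND NOT c) XOR (d XOR NOT b))) over a, b, c, d, e (32 rows)
Evaluate each row (bits = a,b,c,d,e, MSB first):
  row 0 [00000]: (0 XOR ((NOT 0 AND NOT 0) XOR (0 XOR NOT 0))) -> 0
  row 1 [00001]: (0 XOR ((NOT 0 AND NOT 0) XOR (0 XOR NOT 0))) -> 0
  row 2 [00010]: (0 XOR ((NOT 1 AND NOT 0) XOR (1 XOR NOT 0))) -> 0
  row 3 [00011]: (0 XOR ((NOT 1 AND NOT 0) XOR (1 XOR NOT 0))) -> 0
  row 4 [00100]: (0 XOR ((NOT 0 AND NOT 1) XOR (0 XOR NOT 0))) -> 1
  row 5 [00101]: (0 XOR ((NOT 0 AND NOT 1) XOR (0 XOR NOT 0))) -> 1
  row 6 [00110]: (0 XOR ((NOT 1 AND NOT 1) XOR (1 XOR NOT 0))) -> 0
  row 7 [00111]: (0 XOR ((NOT 1 AND NOT 1) XOR (1 XOR NOT 0))) -> 0
  row 8 [01000]: (1 XOR ((NOT 0 AND NOT 0) XOR (0 XOR NOT 1))) -> 0
  row 9 [01001]: (1 XOR ((NOT 0 AND NOT 0) XOR (0 XOR NOT 1))) -> 0
  row 10 [01010]: (1 XOR ((NOT 1 AND NOT 0) XOR (1 XOR NOT 1))) -> 0
  row 11 [01011]: (1 XOR ((NOT 1 AND NOT 0) XOR (1 XOR NOT 1))) -> 0
  row 12 [01100]: (1 XOR ((NOT 0 AND NOT 1) XOR (0 XOR NOT 1))) -> 1
  row 13 [01101]: (1 XOR ((NOT 0 AND NOT 1) XOR (0 XOR NOT 1))) -> 1
  row 14 [01110]: (1 XOR ((NOT 1 AND NOT 1) XOR (1 XOR NOT 1))) -> 0
  row 15 [01111]: (1 XOR ((NOT 1 AND NOT 1) XOR (1 XOR NOT 1))) -> 0
  row 16 [10000]: (0 XOR ((NOT 0 AND NOT 0) XOR (0 XOR NOT 0))) -> 0
  row 17 [10001]: (0 XOR ((NOT 0 AND NOT 0) XOR (0 XOR NOT 0))) -> 0
  row 18 [10010]: (0 XOR ((NOT 1 AND NOT 0) XOR (1 XOR NOT 0))) -> 0
  row 19 [10011]: (0 XOR ((NOT 1 AND NOT 0) XOR (1 XOR NOT 0))) -> 0
  row 20 [10100]: (0 XOR ((NOT 0 AND NOT 1) XOR (0 XOR NOT 0))) -> 1
  row 21 [10101]: (0 XOR ((NOT 0 AND NOT 1) XOR (0 XOR NOT 0))) -> 1
  row 22 [10110]: (0 XOR ((NOT 1 AND NOT 1) XOR (1 XOR NOT 0))) -> 0
  row 23 [10111]: (0 XOR ((NOT 1 AND NOT 1) XOR (1 XOR NOT 0))) -> 0
  row 24 [11000]: (1 XOR ((NOT 0 AND NOT 0) XOR (0 XOR NOT 1))) -> 0
  row 25 [11001]: (1 XOR ((NOT 0 AND NOT 0) XOR (0 XOR NOT 1))) -> 0
  row 26 [11010]: (1 XOR ((NOT 1 AND NOT 0) XOR (1 XOR NOT 1))) -> 0
  row 27 [11011]: (1 XOR ((NOT 1 AND NOT 0) XOR (1 XOR NOT 1))) -> 0
  row 28 [11100]: (1 XOR ((NOT 0 AND NOT 1) XOR (0 XOR NOT 1))) -> 1
  row 29 [11101]: (1 XOR ((NOT 0 AND NOT 1) XOR (0 XOR NOT 1))) -> 1
  row 30 [11110]: (1 XOR ((NOT 1 AND NOT 1) XOR (1 XOR NOT 1))) -> 0
  row 31 [11111]: (1 XOR ((NOT 1 AND NOT 1) XOR (1 XOR NOT 1))) -> 0
Full result column, 4 rows per line (a,b,c fixed per line; d,e runs 00..11 left to right):
  rows 0-3 [a,b,c=000]: 0000  = hex 0
  rows 4-7 [a,b,c=001]: 1100  = hex C
  rows 8-11 [a,b,c=010]: 0000  = hex 0
  rows 12-15 [a,b,c=011]: 1100  = hex C
  rows 16-19 [a,b,c=100]: 0000  = hex 0
  rows 20-23 [a,b,c=101]: 1100  = hex C
  rows 24-27 [a,b,c=110]: 0000  = hex 0
  rows 28-31 [a,b,c=111]: 1100  = hex C
Output column (row 0 .. row 31) = 00001100000011000000110000001100
Output column grouped in 4s = 0000 1100 0000 1100 0000 1100 0000 1100 = 0x0C0C0C0C
Convert to decimal digit by digit (value = value*16 + digit):
  0 -> 0
  0*16 + 12 (C) = 12
  12*16 + 0 = 192
  192*16 + 12 (C) = 3084
  3084*16 + 0 = 49344
  49344*16 + 12 (C) = 789516
  789516*16 + 0 = 12632256
  12632256*16 + 12 (C) = 202116108
Decimal = 202116108

202116108


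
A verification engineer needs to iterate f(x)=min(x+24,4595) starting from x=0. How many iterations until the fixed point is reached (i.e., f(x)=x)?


Step 1: x=0, cap=4595, increment=24
Step 2: x grows by 24 each step until capped at 4595; fixed point is x=4595
Step 3: iterations = ceil(4595/24) = 192

192


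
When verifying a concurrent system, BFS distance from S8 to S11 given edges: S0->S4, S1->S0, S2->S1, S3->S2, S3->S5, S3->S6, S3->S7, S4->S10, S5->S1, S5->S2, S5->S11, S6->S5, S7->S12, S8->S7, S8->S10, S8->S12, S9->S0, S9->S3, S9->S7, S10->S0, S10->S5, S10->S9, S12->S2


BFS layer-by-layer from S8:
  dist 0: {S8}
  dist 1: {S7, S10, S12}
  dist 2: {S0, S2, S5, S9}
  dist 3: {S1, S3, S4, S11}
  -> S11 reached at distance 3
Shortest path length = 3

3


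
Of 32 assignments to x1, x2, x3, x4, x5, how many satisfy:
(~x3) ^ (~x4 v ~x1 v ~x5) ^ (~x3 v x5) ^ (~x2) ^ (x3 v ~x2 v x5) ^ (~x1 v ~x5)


CNF with 6 clauses over 5 vars (32 assignments).
An assignment satisfies CNF iff every clause has >=1 true literal.
Check each row (bits = x1,x2,x3,x4,x5; clause T/F shown):
  row 0 [00000]: clauses=TTTTTT -> 1
  row 1 [00001]: clauses=TTTTTT -> 1
  row 2 [00010]: clauses=TTTTTT -> 1
  row 3 [00011]: clauses=TTTTTT -> 1
  row 4 [00100]: clauses=FTFTTT -> 0
  row 5 [00101]: clauses=FTTTTT -> 0
  row 6 [00110]: clauses=FTFTTT -> 0
  row 7 [00111]: clauses=FTTTTT -> 0
  row 8 [01000]: clauses=TTTFFT -> 0
  row 9 [01001]: clauses=TTTFTT -> 0
  row 10 [01010]: clauses=TTTFFT -> 0
  row 11 [01011]: clauses=TTTFTT -> 0
  row 12 [01100]: clauses=FTFFTT -> 0
  row 13 [01101]: clauses=FTTFTT -> 0
  row 14 [01110]: clauses=FTFFTT -> 0
  row 15 [01111]: clauses=FTTFTT -> 0
  row 16 [10000]: clauses=TTTTTT -> 1
  row 17 [10001]: clauses=TTTTTF -> 0
  row 18 [10010]: clauses=TTTTTT -> 1
  row 19 [10011]: clauses=TFTTTF -> 0
  row 20 [10100]: clauses=FTFTTT -> 0
  row 21 [10101]: clauses=FTTTTF -> 0
  row 22 [10110]: clauses=FTFTTT -> 0
  row 23 [10111]: clauses=FFTTTF -> 0
  row 24 [11000]: clauses=TTTFFT -> 0
  row 25 [11001]: clauses=TTTFTF -> 0
  row 26 [11010]: clauses=TTTFFT -> 0
  row 27 [11011]: clauses=TFTFTF -> 0
  row 28 [11100]: clauses=FTFFTT -> 0
  row 29 [11101]: clauses=FTTFTF -> 0
  row 30 [11110]: clauses=FTFFTT -> 0
  row 31 [11111]: clauses=FFTFTF -> 0
Full result column, 8 rows per line (x1,x2 fixed per line; x3,x4,x5 runs 000..111 left to right):
  rows 0-7 [x1,x2=00]: 11110000  (ones: 4)
  rows 8-15 [x1,x2=01]: 00000000  (ones: 0)
  rows 16-23 [x1,x2=10]: 10100000  (ones: 2)
  rows 24-31 [x1,x2=11]: 00000000  (ones: 0)
Satisfying assignments = 4+0+2+0 = 6

6


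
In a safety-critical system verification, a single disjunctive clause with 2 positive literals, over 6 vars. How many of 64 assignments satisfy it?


Step 1: Total=2^6=64
Step 2: Unsat when all 2 false: 2^4=16
Step 3: Sat=64-16=48

48


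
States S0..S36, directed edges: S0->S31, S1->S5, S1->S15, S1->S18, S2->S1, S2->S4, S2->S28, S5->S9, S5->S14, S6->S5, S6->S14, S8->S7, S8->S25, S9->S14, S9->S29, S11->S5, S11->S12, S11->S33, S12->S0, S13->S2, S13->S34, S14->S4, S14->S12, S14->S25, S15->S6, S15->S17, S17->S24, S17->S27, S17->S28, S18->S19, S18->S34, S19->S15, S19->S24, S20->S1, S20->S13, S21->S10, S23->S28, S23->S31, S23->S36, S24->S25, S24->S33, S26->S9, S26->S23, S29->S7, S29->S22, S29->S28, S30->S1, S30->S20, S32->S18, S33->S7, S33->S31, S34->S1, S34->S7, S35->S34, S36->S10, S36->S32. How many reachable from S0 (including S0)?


BFS from S0:
  layer 0: {S0}
  layer 1: {S31}
Reachable set: {S0, S31}
Count = 2

2


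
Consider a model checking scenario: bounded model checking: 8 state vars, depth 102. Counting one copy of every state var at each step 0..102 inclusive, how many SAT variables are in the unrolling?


BMC unrolls to depth k, creating one copy of each state var for steps 0..k.
Step count = 102 + 1 = 103 (steps 0 through 102)
Vars per step = 8
Total = 8 * 103 = 824

824


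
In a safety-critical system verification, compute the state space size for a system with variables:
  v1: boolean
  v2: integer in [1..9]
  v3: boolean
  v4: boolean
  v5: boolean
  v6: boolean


State space = product of domain sizes of all variables.
Domain sizes:
  v1 (boolean): 2
  v2 (integer in [1..9]): 9
  v3 (boolean): 2
  v4 (boolean): 2
  v5 (boolean): 2
  v6 (boolean): 2
Product = 2 * 9 * 2 * 2 * 2 * 2 = 288

288


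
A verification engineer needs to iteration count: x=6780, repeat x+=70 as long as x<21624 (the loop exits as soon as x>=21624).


Step 1: x goes from 6780 toward 21624 by 70; the body runs while x<21624, so iterations = ceil((bound-start)/step)
Step 2: Distance=14844
Step 3: ceil(14844/70)=213

213


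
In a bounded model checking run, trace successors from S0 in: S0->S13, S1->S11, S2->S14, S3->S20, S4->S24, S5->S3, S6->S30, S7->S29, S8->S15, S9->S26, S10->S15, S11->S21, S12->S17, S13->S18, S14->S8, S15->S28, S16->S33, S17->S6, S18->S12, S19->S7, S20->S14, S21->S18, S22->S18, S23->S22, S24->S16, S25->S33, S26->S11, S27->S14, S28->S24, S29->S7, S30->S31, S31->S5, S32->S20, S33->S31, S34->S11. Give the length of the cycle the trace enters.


Trace from S0 until a state repeats:
  S0 -> S13 -> S18 -> S12 -> S17 -> S6 -> S30 -> S31 -> S5 -> S3 -> S20 -> S14 -> S8 -> S15 -> S28 -> S24 -> S16 -> S33 -> S31
S31 first seen at step 7, revisited at step 18.
Cycle length = 18 - 7 = 11

11


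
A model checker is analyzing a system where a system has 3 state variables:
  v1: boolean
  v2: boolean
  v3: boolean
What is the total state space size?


State space = product of domain sizes of all variables.
Domain sizes:
  v1 (boolean): 2
  v2 (boolean): 2
  v3 (boolean): 2
Product = 2 * 2 * 2 = 8

8


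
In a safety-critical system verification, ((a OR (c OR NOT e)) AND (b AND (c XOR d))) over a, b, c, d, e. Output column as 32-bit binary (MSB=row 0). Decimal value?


Formula: ((a OR (c OR NOT e)) AND (b AND (c XOR d))) over a, b, c, d, e (32 rows)
Evaluate each row (bits = a,b,c,d,e, MSB first):
  row 0 [00000]: ((0 OR (0 OR NOT 0)) AND (0 AND (0 XOR 0))) -> 0
  row 1 [00001]: ((0 OR (0 OR NOT 1)) AND (0 AND (0 XOR 0))) -> 0
  row 2 [00010]: ((0 OR (0 OR NOT 0)) AND (0 AND (0 XOR 1))) -> 0
  row 3 [00011]: ((0 OR (0 OR NOT 1)) AND (0 AND (0 XOR 1))) -> 0
  row 4 [00100]: ((0 OR (1 OR NOT 0)) AND (0 AND (1 XOR 0))) -> 0
  row 5 [00101]: ((0 OR (1 OR NOT 1)) AND (0 AND (1 XOR 0))) -> 0
  row 6 [00110]: ((0 OR (1 OR NOT 0)) AND (0 AND (1 XOR 1))) -> 0
  row 7 [00111]: ((0 OR (1 OR NOT 1)) AND (0 AND (1 XOR 1))) -> 0
  row 8 [01000]: ((0 OR (0 OR NOT 0)) AND (1 AND (0 XOR 0))) -> 0
  row 9 [01001]: ((0 OR (0 OR NOT 1)) AND (1 AND (0 XOR 0))) -> 0
  row 10 [01010]: ((0 OR (0 OR NOT 0)) AND (1 AND (0 XOR 1))) -> 1
  row 11 [01011]: ((0 OR (0 OR NOT 1)) AND (1 AND (0 XOR 1))) -> 0
  row 12 [01100]: ((0 OR (1 OR NOT 0)) AND (1 AND (1 XOR 0))) -> 1
  row 13 [01101]: ((0 OR (1 OR NOT 1)) AND (1 AND (1 XOR 0))) -> 1
  row 14 [01110]: ((0 OR (1 OR NOT 0)) AND (1 AND (1 XOR 1))) -> 0
  row 15 [01111]: ((0 OR (1 OR NOT 1)) AND (1 AND (1 XOR 1))) -> 0
  row 16 [10000]: ((1 OR (0 OR NOT 0)) AND (0 AND (0 XOR 0))) -> 0
  row 17 [10001]: ((1 OR (0 OR NOT 1)) AND (0 AND (0 XOR 0))) -> 0
  row 18 [10010]: ((1 OR (0 OR NOT 0)) AND (0 AND (0 XOR 1))) -> 0
  row 19 [10011]: ((1 OR (0 OR NOT 1)) AND (0 AND (0 XOR 1))) -> 0
  row 20 [10100]: ((1 OR (1 OR NOT 0)) AND (0 AND (1 XOR 0))) -> 0
  row 21 [10101]: ((1 OR (1 OR NOT 1)) AND (0 AND (1 XOR 0))) -> 0
  row 22 [10110]: ((1 OR (1 OR NOT 0)) AND (0 AND (1 XOR 1))) -> 0
  row 23 [10111]: ((1 OR (1 OR NOT 1)) AND (0 AND (1 XOR 1))) -> 0
  row 24 [11000]: ((1 OR (0 OR NOT 0)) AND (1 AND (0 XOR 0))) -> 0
  row 25 [11001]: ((1 OR (0 OR NOT 1)) AND (1 AND (0 XOR 0))) -> 0
  row 26 [11010]: ((1 OR (0 OR NOT 0)) AND (1 AND (0 XOR 1))) -> 1
  row 27 [11011]: ((1 OR (0 OR NOT 1)) AND (1 AND (0 XOR 1))) -> 1
  row 28 [11100]: ((1 OR (1 OR NOT 0)) AND (1 AND (1 XOR 0))) -> 1
  row 29 [11101]: ((1 OR (1 OR NOT 1)) AND (1 AND (1 XOR 0))) -> 1
  row 30 [11110]: ((1 OR (1 OR NOT 0)) AND (1 AND (1 XOR 1))) -> 0
  row 31 [11111]: ((1 OR (1 OR NOT 1)) AND (1 AND (1 XOR 1))) -> 0
Full result column, 4 rows per line (a,b,c fixed per line; d,e runs 00..11 left to right):
  rows 0-3 [a,b,c=000]: 0000  = hex 0
  rows 4-7 [a,b,c=001]: 0000  = hex 0
  rows 8-11 [a,b,c=010]: 0010  = hex 2
  rows 12-15 [a,b,c=011]: 1100  = hex C
  rows 16-19 [a,b,c=100]: 0000  = hex 0
  rows 20-23 [a,b,c=101]: 0000  = hex 0
  rows 24-27 [a,b,c=110]: 0011  = hex 3
  rows 28-31 [a,b,c=111]: 1100  = hex C
Output column (row 0 .. row 31) = 00000000001011000000000000111100
Output column grouped in 4s = 0000 0000 0010 1100 0000 0000 0011 1100 = 0x002C003C
Convert to decimal digit by digit (value = value*16 + digit):
  0 -> 0
  0*16 + 0 = 0
  0*16 + 2 = 2
  2*16 + 12 (C) = 44
  44*16 + 0 = 704
  704*16 + 0 = 11264
  11264*16 + 3 = 180227
  180227*16 + 12 (C) = 2883644
Decimal = 2883644

2883644


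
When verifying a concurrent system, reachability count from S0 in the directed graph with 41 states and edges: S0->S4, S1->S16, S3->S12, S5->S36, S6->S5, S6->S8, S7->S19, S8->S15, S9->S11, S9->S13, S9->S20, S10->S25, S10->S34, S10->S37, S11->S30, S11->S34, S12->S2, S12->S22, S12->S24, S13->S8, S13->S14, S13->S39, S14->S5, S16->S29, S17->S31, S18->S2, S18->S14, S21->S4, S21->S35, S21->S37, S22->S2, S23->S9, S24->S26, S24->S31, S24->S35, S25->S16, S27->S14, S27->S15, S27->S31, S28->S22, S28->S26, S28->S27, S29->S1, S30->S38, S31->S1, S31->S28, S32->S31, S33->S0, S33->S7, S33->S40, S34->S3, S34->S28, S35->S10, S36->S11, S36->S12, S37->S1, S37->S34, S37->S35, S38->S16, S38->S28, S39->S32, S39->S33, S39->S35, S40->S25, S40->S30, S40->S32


BFS from S0:
  layer 0: {S0}
  layer 1: {S4}
Reachable set: {S0, S4}
Count = 2

2


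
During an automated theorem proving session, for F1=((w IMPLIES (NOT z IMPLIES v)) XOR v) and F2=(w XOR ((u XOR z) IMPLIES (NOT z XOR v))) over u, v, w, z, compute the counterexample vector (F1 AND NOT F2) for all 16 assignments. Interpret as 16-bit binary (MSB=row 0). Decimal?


F1 = ((w IMPLIES (NOT z IMPLIES v)) XOR v)
F2 = (w XOR ((u XOR z) IMPLIES (NOT z XOR v)))
Counterexample to F1=>F2 is where F1=1 and F2=0.
Evaluate each row (bits = u,v,w,z, MSB first):
  row 0 [0000]: F1=1 F2=1 -> F1&~F2 -> 0
  row 1 [0001]: F1=1 F2=0 -> F1&~F2 -> 1
  row 2 [0010]: F1=0 F2=0 -> F1&~F2 -> 0
  row 3 [0011]: F1=1 F2=1 -> F1&~F2 -> 0
  row 4 [0100]: F1=0 F2=1 -> F1&~F2 -> 0
  row 5 [0101]: F1=0 F2=1 -> F1&~F2 -> 0
  row 6 [0110]: F1=0 F2=0 -> F1&~F2 -> 0
  row 7 [0111]: F1=0 F2=0 -> F1&~F2 -> 0
  row 8 [1000]: F1=1 F2=1 -> F1&~F2 -> 0
  row 9 [1001]: F1=1 F2=1 -> F1&~F2 -> 0
  row 10 [1010]: F1=0 F2=0 -> F1&~F2 -> 0
  row 11 [1011]: F1=1 F2=0 -> F1&~F2 -> 1
  row 12 [1100]: F1=0 F2=0 -> F1&~F2 -> 0
  row 13 [1101]: F1=0 F2=1 -> F1&~F2 -> 0
  row 14 [1110]: F1=0 F2=1 -> F1&~F2 -> 0
  row 15 [1111]: F1=0 F2=0 -> F1&~F2 -> 0
Full result column, 4 rows per line (u,v fixed per line; w,z runs 00..11 left to right):
  rows 0-3 [u,v=00]: 0100  = hex 4
  rows 4-7 [u,v=01]: 0000  = hex 0
  rows 8-11 [u,v=10]: 0001  = hex 1
  rows 12-15 [u,v=11]: 0000  = hex 0
Counterexample vector (row 0 .. row 15) = 0100000000010000
Output column grouped in 4s = 0100 0000 0001 0000 = 0x4010
Convert to decimal digit by digit (value = value*16 + digit):
  4 -> 4
  4*16 + 0 = 64
  64*16 + 1 = 1025
  1025*16 + 0 = 16400
Decimal = 16400

16400


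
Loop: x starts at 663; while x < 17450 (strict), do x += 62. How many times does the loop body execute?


Step 1: x goes from 663 toward 17450 by 62; the body runs while x<17450, so iterations = ceil((bound-start)/step)
Step 2: Distance=16787
Step 3: ceil(16787/62)=271

271


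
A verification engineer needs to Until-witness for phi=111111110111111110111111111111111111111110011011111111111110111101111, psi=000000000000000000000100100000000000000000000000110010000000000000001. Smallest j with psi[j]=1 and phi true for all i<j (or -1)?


(phi U psi) at 0: need smallest j with psi[j]=1 and phi[i]=1 for all i in [0,j).
Scan from step 0:
  step 0: phi=1, psi=0 -> continue
  step 1: phi=1, psi=0 -> continue
  step 2: phi=1, psi=0 -> continue
  step 3: phi=1, psi=0 -> continue
  step 8: phi=0 -> phi-prefix broken from here
  step 21: psi=1 but phi already failed -> not a witness
  step 24: psi=1 but phi already failed -> not a witness
  step 48: psi=1 but phi already failed -> not a witness
  step 49: psi=1 but phi already failed -> not a witness
  step 52: psi=1 but phi already failed -> not a witness
  step 68: psi=1 but phi already failed -> not a witness
  end of trace: no witness -> -1
Witness step = -1

-1


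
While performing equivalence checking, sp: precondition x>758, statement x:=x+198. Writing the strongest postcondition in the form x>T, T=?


Formula: sp(P, x:=E) = exists old_x. (x = E[old_x/x]) AND P[old_x/x] (old_x is the value of x before the assignment; eliminate old_x by solving x = E[old_x/x] for old_x)
Step 1: Precondition P: x>758, i.e. old_x > 758
Step 2: Assignment gives x = old_x + 198, so old_x = x - 198
Step 3: Substitute into P: x - 198 > 758
Step 4: Simplify: x > 758+198 = 956

956


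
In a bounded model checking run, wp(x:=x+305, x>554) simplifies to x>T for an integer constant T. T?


Formula: wp(x:=E, P) = P[E/x] (substitute E for x in postcondition)
Step 1: Postcondition: x>554
Step 2: Substitute x+305 for x: x+305>554
Step 3: Solve for x: x > 554-305 = 249

249
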